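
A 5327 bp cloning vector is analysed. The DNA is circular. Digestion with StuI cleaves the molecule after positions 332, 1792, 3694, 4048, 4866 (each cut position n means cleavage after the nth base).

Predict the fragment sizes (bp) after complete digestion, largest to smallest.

Circular molecule, 5 cuts → 5 fragments:
  1792 − 332 = 1460 bp
  3694 − 1792 = 1902 bp
  4048 − 3694 = 354 bp
  4866 − 4048 = 818 bp
  wrap: 5327 − 4866 + 332 = 793 bp
Sorted largest to smallest: 1902, 1460, 818, 793, 354 bp.

1902, 1460, 818, 793, 354 bp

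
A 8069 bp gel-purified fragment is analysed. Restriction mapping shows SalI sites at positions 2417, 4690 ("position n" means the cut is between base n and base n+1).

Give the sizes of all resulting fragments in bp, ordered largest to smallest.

3379, 2417, 2273 bp

Linear molecule, 2 cuts → 3 fragments:
  2417 − 0 = 2417 bp
  4690 − 2417 = 2273 bp
  8069 − 4690 = 3379 bp
Sorted largest to smallest: 3379, 2417, 2273 bp.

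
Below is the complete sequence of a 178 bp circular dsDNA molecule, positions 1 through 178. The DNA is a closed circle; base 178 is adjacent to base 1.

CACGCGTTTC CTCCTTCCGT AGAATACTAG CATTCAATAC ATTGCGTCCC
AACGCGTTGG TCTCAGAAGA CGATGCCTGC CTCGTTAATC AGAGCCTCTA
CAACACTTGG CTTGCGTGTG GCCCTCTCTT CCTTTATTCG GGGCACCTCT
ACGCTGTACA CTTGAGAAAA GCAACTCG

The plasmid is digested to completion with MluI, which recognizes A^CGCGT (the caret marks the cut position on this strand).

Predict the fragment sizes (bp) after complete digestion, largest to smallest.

128, 50 bp

MluI sites (ACGCGT) start at positions 2, 52.
MluI cuts after the first base of each site, so after positions 2, 52.
Circular molecule, 2 cuts → 2 fragments:
  3–52 → 50 bp
  53–178 then 1–2 → 126 + 2 = 128 bp
Sorted largest to smallest: 128, 50 bp.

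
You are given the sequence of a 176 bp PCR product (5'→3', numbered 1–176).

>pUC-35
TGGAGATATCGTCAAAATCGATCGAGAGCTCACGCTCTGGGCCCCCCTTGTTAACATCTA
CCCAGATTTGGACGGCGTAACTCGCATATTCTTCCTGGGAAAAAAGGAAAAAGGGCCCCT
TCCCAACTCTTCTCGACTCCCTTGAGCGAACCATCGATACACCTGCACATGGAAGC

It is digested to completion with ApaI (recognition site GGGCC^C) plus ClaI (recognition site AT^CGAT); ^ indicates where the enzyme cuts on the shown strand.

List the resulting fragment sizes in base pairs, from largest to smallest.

74, 37, 25, 22, 18 bp

ApaI sites (GGGCCC) start at positions 39, 113.
ApaI cuts after base 5 of each site (before the last base), so after positions 43, 117.
ClaI sites (ATCGAT) start at positions 17, 153.
ClaI cuts after base 2 of each site, so after positions 18, 154.
Combined cut positions: 18, 43, 117, 154.
Linear molecule, 4 cuts → 5 fragments:
  1–18 → 18 bp
  19–43 → 25 bp
  44–117 → 74 bp
  118–154 → 37 bp
  155–176 → 22 bp
Sorted largest to smallest: 74, 37, 25, 22, 18 bp.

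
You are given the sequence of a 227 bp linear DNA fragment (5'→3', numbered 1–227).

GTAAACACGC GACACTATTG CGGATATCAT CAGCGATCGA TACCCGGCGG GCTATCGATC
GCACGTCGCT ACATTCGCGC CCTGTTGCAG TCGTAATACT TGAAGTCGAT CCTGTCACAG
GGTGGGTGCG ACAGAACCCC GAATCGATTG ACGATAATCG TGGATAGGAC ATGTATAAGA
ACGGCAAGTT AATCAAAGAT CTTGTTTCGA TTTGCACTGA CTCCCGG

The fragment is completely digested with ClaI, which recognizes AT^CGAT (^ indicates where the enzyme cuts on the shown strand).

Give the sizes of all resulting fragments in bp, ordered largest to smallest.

ClaI sites (ATCGAT) start at positions 36, 54, 143.
ClaI cuts after base 2 of each site, so after positions 37, 55, 144.
Linear molecule, 3 cuts → 4 fragments:
  1–37 → 37 bp
  38–55 → 18 bp
  56–144 → 89 bp
  145–227 → 83 bp
Sorted largest to smallest: 89, 83, 37, 18 bp.

89, 83, 37, 18 bp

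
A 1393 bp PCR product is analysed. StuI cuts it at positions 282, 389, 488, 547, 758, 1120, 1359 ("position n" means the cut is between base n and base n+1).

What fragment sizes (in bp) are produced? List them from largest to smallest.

362, 282, 239, 211, 107, 99, 59, 34 bp

Linear molecule, 7 cuts → 8 fragments:
  282 − 0 = 282 bp
  389 − 282 = 107 bp
  488 − 389 = 99 bp
  547 − 488 = 59 bp
  758 − 547 = 211 bp
  1120 − 758 = 362 bp
  1359 − 1120 = 239 bp
  1393 − 1359 = 34 bp
Sorted largest to smallest: 362, 282, 239, 211, 107, 99, 59, 34 bp.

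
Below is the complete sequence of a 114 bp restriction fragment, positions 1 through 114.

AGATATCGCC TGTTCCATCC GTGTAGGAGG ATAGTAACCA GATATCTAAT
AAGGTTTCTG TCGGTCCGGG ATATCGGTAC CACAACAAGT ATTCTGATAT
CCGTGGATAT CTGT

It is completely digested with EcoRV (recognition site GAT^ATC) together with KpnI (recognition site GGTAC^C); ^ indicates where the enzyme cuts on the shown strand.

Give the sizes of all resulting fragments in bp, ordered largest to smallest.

EcoRV sites (GATATC) start at positions 2, 41, 70, 96, 106.
EcoRV cuts after base 3 of each site, so after positions 4, 43, 72, 98, 108.
The KpnI site (GGTACC) starts at position 76.
KpnI cuts after base 5 of each site (before the last base), so after position 80.
Combined cut positions: 4, 43, 72, 80, 98, 108.
Linear molecule, 6 cuts → 7 fragments:
  1–4 → 4 bp
  5–43 → 39 bp
  44–72 → 29 bp
  73–80 → 8 bp
  81–98 → 18 bp
  99–108 → 10 bp
  109–114 → 6 bp
Sorted largest to smallest: 39, 29, 18, 10, 8, 6, 4 bp.

39, 29, 18, 10, 8, 6, 4 bp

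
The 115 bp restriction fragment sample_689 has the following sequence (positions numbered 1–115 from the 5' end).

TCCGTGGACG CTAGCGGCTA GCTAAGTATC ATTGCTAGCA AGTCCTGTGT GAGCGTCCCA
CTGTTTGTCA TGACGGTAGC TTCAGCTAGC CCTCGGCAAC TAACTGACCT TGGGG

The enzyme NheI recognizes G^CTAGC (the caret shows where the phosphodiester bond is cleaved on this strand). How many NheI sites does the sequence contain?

4

GCTAGC occurs starting at positions 10, 17, 34, 85.
NheI cuts at 4 sites.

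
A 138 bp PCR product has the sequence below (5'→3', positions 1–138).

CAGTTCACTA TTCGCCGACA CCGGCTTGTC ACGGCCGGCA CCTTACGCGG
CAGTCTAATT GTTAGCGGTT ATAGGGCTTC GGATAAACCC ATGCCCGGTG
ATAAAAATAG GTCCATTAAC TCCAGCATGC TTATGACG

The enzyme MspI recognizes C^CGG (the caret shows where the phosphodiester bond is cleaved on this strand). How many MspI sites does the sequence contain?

CCGG occurs starting at positions 21, 35, 95.
MspI cuts at 3 sites.

3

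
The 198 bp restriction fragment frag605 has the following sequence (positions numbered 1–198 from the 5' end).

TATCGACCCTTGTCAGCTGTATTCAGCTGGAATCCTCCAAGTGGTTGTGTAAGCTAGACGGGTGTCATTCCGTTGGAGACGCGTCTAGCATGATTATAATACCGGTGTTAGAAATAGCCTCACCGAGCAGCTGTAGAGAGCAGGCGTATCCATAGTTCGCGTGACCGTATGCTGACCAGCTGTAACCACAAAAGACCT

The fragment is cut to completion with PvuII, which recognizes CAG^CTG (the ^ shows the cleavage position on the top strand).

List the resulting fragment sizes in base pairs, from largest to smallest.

104, 49, 19, 16, 10 bp

PvuII sites (CAGCTG) start at positions 14, 24, 128, 177.
PvuII cuts after base 3 of each site, so after positions 16, 26, 130, 179.
Linear molecule, 4 cuts → 5 fragments:
  1–16 → 16 bp
  17–26 → 10 bp
  27–130 → 104 bp
  131–179 → 49 bp
  180–198 → 19 bp
Sorted largest to smallest: 104, 49, 19, 16, 10 bp.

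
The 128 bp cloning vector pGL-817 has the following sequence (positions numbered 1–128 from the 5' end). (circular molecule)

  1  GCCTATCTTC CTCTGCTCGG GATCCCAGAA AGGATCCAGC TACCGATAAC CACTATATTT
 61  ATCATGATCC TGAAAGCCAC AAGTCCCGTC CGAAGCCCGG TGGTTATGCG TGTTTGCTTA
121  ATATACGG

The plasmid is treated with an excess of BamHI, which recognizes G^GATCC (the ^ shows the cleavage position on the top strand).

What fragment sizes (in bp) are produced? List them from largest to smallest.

116, 12 bp

BamHI sites (GGATCC) start at positions 20, 32.
BamHI cuts after the first base of each site, so after positions 20, 32.
Circular molecule, 2 cuts → 2 fragments:
  21–32 → 12 bp
  33–128 then 1–20 → 96 + 20 = 116 bp
Sorted largest to smallest: 116, 12 bp.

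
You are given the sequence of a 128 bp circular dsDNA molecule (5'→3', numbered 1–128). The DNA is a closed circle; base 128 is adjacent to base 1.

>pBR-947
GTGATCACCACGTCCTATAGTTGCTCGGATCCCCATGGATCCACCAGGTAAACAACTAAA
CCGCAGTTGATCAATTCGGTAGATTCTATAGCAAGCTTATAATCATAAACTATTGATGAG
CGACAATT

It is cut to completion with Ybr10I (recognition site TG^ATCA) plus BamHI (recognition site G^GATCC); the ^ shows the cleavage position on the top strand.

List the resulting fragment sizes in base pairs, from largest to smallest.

62, 32, 24, 10 bp

Ybr10I sites (TGATCA) start at positions 2, 68.
Ybr10I cuts after base 2 of each site, so after positions 3, 69.
BamHI sites (GGATCC) start at positions 27, 37.
BamHI cuts after the first base of each site, so after positions 27, 37.
Combined cut positions: 3, 27, 37, 69.
Circular molecule, 4 cuts → 4 fragments:
  4–27 → 24 bp
  28–37 → 10 bp
  38–69 → 32 bp
  70–128 then 1–3 → 59 + 3 = 62 bp
Sorted largest to smallest: 62, 32, 24, 10 bp.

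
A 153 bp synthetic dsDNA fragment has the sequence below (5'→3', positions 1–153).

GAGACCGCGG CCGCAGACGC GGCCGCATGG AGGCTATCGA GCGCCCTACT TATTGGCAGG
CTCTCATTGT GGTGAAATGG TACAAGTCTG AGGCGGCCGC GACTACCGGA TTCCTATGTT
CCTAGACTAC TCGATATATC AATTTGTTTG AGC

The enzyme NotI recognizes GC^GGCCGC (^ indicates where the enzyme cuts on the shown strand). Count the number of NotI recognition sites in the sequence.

3

GCGGCCGC occurs starting at positions 7, 19, 93.
NotI cuts at 3 sites.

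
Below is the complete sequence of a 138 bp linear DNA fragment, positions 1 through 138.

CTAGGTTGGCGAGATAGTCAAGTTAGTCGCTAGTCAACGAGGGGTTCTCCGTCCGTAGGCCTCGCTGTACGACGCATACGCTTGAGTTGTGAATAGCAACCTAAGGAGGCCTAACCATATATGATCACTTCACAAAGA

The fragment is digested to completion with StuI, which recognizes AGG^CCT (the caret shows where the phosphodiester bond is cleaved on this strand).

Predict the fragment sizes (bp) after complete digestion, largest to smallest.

StuI sites (AGGCCT) start at positions 57, 107.
StuI cuts after base 3 of each site, so after positions 59, 109.
Linear molecule, 2 cuts → 3 fragments:
  1–59 → 59 bp
  60–109 → 50 bp
  110–138 → 29 bp
Sorted largest to smallest: 59, 50, 29 bp.

59, 50, 29 bp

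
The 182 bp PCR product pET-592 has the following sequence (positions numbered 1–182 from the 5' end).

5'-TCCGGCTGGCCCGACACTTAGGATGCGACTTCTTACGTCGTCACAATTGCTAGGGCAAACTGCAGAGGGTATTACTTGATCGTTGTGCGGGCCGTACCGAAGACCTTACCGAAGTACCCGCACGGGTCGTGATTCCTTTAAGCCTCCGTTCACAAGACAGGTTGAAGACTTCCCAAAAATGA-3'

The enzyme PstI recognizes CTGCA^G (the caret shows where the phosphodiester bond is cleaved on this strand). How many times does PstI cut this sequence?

CTGCAG occurs starting at position 60.
PstI cuts at 1 site.

1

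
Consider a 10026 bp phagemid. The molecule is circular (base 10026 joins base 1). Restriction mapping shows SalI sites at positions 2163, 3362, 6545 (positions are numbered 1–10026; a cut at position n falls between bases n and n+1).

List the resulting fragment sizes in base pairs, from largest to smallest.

5644, 3183, 1199 bp

Circular molecule, 3 cuts → 3 fragments:
  3362 − 2163 = 1199 bp
  6545 − 3362 = 3183 bp
  wrap: 10026 − 6545 + 2163 = 5644 bp
Sorted largest to smallest: 5644, 3183, 1199 bp.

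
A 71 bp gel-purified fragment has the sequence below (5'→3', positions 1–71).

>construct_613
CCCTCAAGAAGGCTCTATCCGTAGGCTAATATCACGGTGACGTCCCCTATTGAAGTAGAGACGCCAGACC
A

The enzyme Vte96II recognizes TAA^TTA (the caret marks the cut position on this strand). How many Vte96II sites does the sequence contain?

0

No occurrence of TAATTA is present in the sequence.
Vte96II does not cut: 0 sites.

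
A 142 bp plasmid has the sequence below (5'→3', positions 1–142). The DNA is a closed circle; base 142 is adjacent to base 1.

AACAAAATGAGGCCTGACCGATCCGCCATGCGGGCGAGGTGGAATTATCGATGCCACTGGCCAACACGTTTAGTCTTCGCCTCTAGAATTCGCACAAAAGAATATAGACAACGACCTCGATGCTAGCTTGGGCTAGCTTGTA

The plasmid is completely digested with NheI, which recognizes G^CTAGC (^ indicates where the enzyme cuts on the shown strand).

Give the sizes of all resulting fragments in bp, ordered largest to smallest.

NheI sites (GCTAGC) start at positions 122, 132.
NheI cuts after the first base of each site, so after positions 122, 132.
Circular molecule, 2 cuts → 2 fragments:
  123–132 → 10 bp
  133–142 then 1–122 → 10 + 122 = 132 bp
Sorted largest to smallest: 132, 10 bp.

132, 10 bp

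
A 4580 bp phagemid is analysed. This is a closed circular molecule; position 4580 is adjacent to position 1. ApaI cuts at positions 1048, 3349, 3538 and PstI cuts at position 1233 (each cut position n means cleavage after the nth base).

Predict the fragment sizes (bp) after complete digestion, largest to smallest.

Combined cut positions (sorted): 1048, 1233, 3349, 3538.
Circular molecule, 4 cuts → 4 fragments:
  1233 − 1048 = 185 bp
  3349 − 1233 = 2116 bp
  3538 − 3349 = 189 bp
  wrap: 4580 − 3538 + 1048 = 2090 bp
Sorted largest to smallest: 2116, 2090, 189, 185 bp.

2116, 2090, 189, 185 bp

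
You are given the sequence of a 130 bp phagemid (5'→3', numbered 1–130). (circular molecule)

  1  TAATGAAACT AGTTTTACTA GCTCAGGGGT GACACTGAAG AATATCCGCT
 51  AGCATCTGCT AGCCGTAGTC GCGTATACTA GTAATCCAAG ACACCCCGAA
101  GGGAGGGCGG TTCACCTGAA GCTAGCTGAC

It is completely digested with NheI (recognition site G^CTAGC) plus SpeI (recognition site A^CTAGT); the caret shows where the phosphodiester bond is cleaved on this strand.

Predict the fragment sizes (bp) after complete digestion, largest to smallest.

NheI sites (GCTAGC) start at positions 48, 58, 121.
NheI cuts after the first base of each site, so after positions 48, 58, 121.
SpeI sites (ACTAGT) start at positions 8, 77.
SpeI cuts after the first base of each site, so after positions 8, 77.
Combined cut positions: 8, 48, 58, 77, 121.
Circular molecule, 5 cuts → 5 fragments:
  9–48 → 40 bp
  49–58 → 10 bp
  59–77 → 19 bp
  78–121 → 44 bp
  122–130 then 1–8 → 9 + 8 = 17 bp
Sorted largest to smallest: 44, 40, 19, 17, 10 bp.

44, 40, 19, 17, 10 bp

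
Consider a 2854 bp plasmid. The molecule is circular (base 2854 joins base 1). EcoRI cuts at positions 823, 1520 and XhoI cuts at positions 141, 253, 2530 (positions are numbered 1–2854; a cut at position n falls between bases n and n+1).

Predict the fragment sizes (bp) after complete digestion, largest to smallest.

1010, 697, 570, 465, 112 bp

Combined cut positions (sorted): 141, 253, 823, 1520, 2530.
Circular molecule, 5 cuts → 5 fragments:
  253 − 141 = 112 bp
  823 − 253 = 570 bp
  1520 − 823 = 697 bp
  2530 − 1520 = 1010 bp
  wrap: 2854 − 2530 + 141 = 465 bp
Sorted largest to smallest: 1010, 697, 570, 465, 112 bp.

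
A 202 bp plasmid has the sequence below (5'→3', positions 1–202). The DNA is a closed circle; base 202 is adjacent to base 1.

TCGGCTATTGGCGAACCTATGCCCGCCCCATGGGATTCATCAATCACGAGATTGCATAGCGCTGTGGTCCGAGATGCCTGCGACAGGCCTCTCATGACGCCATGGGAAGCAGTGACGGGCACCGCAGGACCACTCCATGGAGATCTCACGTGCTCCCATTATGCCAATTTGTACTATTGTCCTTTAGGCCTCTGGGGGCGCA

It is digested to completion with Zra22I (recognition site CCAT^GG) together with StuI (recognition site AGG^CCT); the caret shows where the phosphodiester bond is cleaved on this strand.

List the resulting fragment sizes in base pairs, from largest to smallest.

Zra22I sites (CCATGG) start at positions 28, 100, 135.
Zra22I cuts after base 4 of each site, so after positions 31, 103, 138.
StuI sites (AGGCCT) start at positions 85, 186.
StuI cuts after base 3 of each site, so after positions 87, 188.
Combined cut positions: 31, 87, 103, 138, 188.
Circular molecule, 5 cuts → 5 fragments:
  32–87 → 56 bp
  88–103 → 16 bp
  104–138 → 35 bp
  139–188 → 50 bp
  189–202 then 1–31 → 14 + 31 = 45 bp
Sorted largest to smallest: 56, 50, 45, 35, 16 bp.

56, 50, 45, 35, 16 bp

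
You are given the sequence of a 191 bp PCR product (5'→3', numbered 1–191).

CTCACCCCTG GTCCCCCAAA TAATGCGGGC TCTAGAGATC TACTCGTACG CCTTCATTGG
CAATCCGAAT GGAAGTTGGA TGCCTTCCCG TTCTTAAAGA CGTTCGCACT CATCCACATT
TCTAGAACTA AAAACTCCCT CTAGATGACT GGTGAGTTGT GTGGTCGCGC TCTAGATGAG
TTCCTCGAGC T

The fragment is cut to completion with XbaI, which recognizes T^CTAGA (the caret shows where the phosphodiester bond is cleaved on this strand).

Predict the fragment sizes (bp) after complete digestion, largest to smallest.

90, 31, 31, 20, 19 bp

XbaI sites (TCTAGA) start at positions 31, 121, 140, 171.
XbaI cuts after the first base of each site, so after positions 31, 121, 140, 171.
Linear molecule, 4 cuts → 5 fragments:
  1–31 → 31 bp
  32–121 → 90 bp
  122–140 → 19 bp
  141–171 → 31 bp
  172–191 → 20 bp
Sorted largest to smallest: 90, 31, 31, 20, 19 bp.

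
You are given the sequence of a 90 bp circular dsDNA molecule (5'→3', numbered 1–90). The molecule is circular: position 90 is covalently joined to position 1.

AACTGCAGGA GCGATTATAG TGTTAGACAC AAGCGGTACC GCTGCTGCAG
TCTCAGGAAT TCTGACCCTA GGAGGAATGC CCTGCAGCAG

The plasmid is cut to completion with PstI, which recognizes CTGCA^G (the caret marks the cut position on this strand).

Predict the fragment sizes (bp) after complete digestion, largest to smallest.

42, 37, 11 bp

PstI sites (CTGCAG) start at positions 3, 45, 82.
PstI cuts after base 5 of each site (before the last base), so after positions 7, 49, 86.
Circular molecule, 3 cuts → 3 fragments:
  8–49 → 42 bp
  50–86 → 37 bp
  87–90 then 1–7 → 4 + 7 = 11 bp
Sorted largest to smallest: 42, 37, 11 bp.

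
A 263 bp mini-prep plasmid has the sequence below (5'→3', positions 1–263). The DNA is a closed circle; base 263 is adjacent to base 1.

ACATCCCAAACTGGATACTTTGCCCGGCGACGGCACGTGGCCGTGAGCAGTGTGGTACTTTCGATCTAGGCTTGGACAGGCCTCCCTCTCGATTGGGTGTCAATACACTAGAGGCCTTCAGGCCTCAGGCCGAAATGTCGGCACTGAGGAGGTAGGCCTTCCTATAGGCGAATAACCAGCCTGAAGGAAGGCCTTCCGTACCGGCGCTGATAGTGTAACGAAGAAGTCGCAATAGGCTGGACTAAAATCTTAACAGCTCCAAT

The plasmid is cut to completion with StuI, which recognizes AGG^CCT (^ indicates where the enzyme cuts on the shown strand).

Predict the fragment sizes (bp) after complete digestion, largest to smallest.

152, 35, 34, 34, 8 bp

StuI sites (AGGCCT) start at positions 78, 112, 120, 154, 189.
StuI cuts after base 3 of each site, so after positions 80, 114, 122, 156, 191.
Circular molecule, 5 cuts → 5 fragments:
  81–114 → 34 bp
  115–122 → 8 bp
  123–156 → 34 bp
  157–191 → 35 bp
  192–263 then 1–80 → 72 + 80 = 152 bp
Sorted largest to smallest: 152, 35, 34, 34, 8 bp.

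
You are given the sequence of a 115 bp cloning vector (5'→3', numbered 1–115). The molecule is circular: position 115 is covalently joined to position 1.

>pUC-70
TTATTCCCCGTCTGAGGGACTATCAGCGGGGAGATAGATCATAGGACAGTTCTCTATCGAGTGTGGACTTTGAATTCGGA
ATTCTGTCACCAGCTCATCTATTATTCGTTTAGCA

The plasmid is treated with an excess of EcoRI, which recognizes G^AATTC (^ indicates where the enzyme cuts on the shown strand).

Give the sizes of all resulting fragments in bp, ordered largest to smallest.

108, 7 bp

EcoRI sites (GAATTC) start at positions 72, 79.
EcoRI cuts after the first base of each site, so after positions 72, 79.
Circular molecule, 2 cuts → 2 fragments:
  73–79 → 7 bp
  80–115 then 1–72 → 36 + 72 = 108 bp
Sorted largest to smallest: 108, 7 bp.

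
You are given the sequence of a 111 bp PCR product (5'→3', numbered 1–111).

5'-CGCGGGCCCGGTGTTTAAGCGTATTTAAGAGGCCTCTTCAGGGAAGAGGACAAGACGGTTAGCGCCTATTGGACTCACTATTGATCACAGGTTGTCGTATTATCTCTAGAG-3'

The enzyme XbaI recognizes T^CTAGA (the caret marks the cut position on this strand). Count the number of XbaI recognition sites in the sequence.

TCTAGA occurs starting at position 105.
XbaI cuts at 1 site.

1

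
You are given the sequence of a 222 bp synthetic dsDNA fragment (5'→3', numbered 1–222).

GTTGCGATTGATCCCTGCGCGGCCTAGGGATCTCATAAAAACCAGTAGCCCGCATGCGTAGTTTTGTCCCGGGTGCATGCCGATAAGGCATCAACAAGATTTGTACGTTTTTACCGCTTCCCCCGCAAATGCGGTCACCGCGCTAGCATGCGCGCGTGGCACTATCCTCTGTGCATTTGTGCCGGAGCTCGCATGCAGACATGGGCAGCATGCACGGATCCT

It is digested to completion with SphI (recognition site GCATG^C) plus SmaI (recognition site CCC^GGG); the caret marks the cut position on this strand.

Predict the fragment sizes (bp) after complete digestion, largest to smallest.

SphI sites (GCATGC) start at positions 52, 75, 146, 191, 208.
SphI cuts after base 5 of each site (before the last base), so after positions 56, 79, 150, 195, 212.
The SmaI site (CCCGGG) starts at position 68.
SmaI cuts after base 3 of each site, so after position 70.
Combined cut positions: 56, 70, 79, 150, 195, 212.
Linear molecule, 6 cuts → 7 fragments:
  1–56 → 56 bp
  57–70 → 14 bp
  71–79 → 9 bp
  80–150 → 71 bp
  151–195 → 45 bp
  196–212 → 17 bp
  213–222 → 10 bp
Sorted largest to smallest: 71, 56, 45, 17, 14, 10, 9 bp.

71, 56, 45, 17, 14, 10, 9 bp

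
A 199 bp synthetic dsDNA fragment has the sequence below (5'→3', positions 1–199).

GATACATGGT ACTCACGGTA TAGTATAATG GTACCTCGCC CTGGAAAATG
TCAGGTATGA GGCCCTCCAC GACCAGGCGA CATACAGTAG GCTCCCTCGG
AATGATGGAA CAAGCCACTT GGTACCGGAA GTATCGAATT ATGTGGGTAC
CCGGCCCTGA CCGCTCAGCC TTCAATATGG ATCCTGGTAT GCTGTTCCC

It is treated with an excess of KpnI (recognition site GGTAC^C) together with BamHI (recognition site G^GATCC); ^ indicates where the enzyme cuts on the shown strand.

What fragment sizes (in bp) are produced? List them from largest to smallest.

KpnI sites (GGTACC) start at positions 30, 121, 146.
KpnI cuts after base 5 of each site (before the last base), so after positions 34, 125, 150.
The BamHI site (GGATCC) starts at position 179.
BamHI cuts after the first base of each site, so after position 179.
Combined cut positions: 34, 125, 150, 179.
Linear molecule, 4 cuts → 5 fragments:
  1–34 → 34 bp
  35–125 → 91 bp
  126–150 → 25 bp
  151–179 → 29 bp
  180–199 → 20 bp
Sorted largest to smallest: 91, 34, 29, 25, 20 bp.

91, 34, 29, 25, 20 bp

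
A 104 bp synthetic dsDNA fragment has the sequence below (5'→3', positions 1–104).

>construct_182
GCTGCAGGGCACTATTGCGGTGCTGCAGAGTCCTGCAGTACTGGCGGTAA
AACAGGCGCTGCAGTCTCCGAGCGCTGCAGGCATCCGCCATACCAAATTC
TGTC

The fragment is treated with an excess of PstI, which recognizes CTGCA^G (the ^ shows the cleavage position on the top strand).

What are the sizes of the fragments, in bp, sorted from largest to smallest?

26, 25, 21, 16, 10, 6 bp

PstI sites (CTGCAG) start at positions 2, 23, 33, 59, 75.
PstI cuts after base 5 of each site (before the last base), so after positions 6, 27, 37, 63, 79.
Linear molecule, 5 cuts → 6 fragments:
  1–6 → 6 bp
  7–27 → 21 bp
  28–37 → 10 bp
  38–63 → 26 bp
  64–79 → 16 bp
  80–104 → 25 bp
Sorted largest to smallest: 26, 25, 21, 16, 10, 6 bp.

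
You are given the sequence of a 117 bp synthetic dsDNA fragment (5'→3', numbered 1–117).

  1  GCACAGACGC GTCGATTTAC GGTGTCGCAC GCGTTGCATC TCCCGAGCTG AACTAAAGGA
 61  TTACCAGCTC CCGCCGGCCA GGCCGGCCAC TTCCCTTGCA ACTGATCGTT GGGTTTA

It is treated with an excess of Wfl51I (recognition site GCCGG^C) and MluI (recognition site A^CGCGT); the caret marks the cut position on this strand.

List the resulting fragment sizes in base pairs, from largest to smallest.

48, 31, 22, 9, 7 bp

Wfl51I sites (GCCGGC) start at positions 73, 82.
Wfl51I cuts after base 5 of each site (before the last base), so after positions 77, 86.
MluI sites (ACGCGT) start at positions 7, 29.
MluI cuts after the first base of each site, so after positions 7, 29.
Combined cut positions: 7, 29, 77, 86.
Linear molecule, 4 cuts → 5 fragments:
  1–7 → 7 bp
  8–29 → 22 bp
  30–77 → 48 bp
  78–86 → 9 bp
  87–117 → 31 bp
Sorted largest to smallest: 48, 31, 22, 9, 7 bp.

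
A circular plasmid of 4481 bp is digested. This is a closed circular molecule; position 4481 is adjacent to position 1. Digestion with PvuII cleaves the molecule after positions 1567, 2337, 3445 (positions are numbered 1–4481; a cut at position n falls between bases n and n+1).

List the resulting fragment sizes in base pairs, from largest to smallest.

Circular molecule, 3 cuts → 3 fragments:
  2337 − 1567 = 770 bp
  3445 − 2337 = 1108 bp
  wrap: 4481 − 3445 + 1567 = 2603 bp
Sorted largest to smallest: 2603, 1108, 770 bp.

2603, 1108, 770 bp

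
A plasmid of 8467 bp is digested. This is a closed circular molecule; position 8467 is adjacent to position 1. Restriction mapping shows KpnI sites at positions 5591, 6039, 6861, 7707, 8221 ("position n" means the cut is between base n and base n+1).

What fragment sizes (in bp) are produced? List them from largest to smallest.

5837, 846, 822, 514, 448 bp

Circular molecule, 5 cuts → 5 fragments:
  6039 − 5591 = 448 bp
  6861 − 6039 = 822 bp
  7707 − 6861 = 846 bp
  8221 − 7707 = 514 bp
  wrap: 8467 − 8221 + 5591 = 5837 bp
Sorted largest to smallest: 5837, 846, 822, 514, 448 bp.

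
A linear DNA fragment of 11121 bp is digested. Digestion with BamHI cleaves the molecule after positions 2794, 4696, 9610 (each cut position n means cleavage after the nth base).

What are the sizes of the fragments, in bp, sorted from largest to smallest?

4914, 2794, 1902, 1511 bp

Linear molecule, 3 cuts → 4 fragments:
  2794 − 0 = 2794 bp
  4696 − 2794 = 1902 bp
  9610 − 4696 = 4914 bp
  11121 − 9610 = 1511 bp
Sorted largest to smallest: 4914, 2794, 1902, 1511 bp.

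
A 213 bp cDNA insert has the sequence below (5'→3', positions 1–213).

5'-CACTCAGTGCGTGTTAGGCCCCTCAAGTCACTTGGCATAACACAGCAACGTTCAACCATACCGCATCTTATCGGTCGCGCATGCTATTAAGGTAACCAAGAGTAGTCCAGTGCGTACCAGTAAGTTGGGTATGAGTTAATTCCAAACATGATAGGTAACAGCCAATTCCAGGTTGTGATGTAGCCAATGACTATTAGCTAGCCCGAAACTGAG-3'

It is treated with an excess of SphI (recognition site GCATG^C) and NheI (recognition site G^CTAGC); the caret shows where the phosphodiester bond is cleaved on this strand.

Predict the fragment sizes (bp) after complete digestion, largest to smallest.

114, 83, 16 bp

The SphI site (GCATGC) starts at position 79.
SphI cuts after base 5 of each site (before the last base), so after position 83.
The NheI site (GCTAGC) starts at position 197.
NheI cuts after the first base of each site, so after position 197.
Combined cut positions: 83, 197.
Linear molecule, 2 cuts → 3 fragments:
  1–83 → 83 bp
  84–197 → 114 bp
  198–213 → 16 bp
Sorted largest to smallest: 114, 83, 16 bp.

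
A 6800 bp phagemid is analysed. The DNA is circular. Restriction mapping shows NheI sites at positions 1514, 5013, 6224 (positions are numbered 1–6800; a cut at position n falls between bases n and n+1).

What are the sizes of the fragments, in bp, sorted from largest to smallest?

3499, 2090, 1211 bp

Circular molecule, 3 cuts → 3 fragments:
  5013 − 1514 = 3499 bp
  6224 − 5013 = 1211 bp
  wrap: 6800 − 6224 + 1514 = 2090 bp
Sorted largest to smallest: 3499, 2090, 1211 bp.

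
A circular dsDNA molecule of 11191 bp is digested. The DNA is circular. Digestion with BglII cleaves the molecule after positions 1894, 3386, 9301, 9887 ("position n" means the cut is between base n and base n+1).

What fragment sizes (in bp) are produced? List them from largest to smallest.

Circular molecule, 4 cuts → 4 fragments:
  3386 − 1894 = 1492 bp
  9301 − 3386 = 5915 bp
  9887 − 9301 = 586 bp
  wrap: 11191 − 9887 + 1894 = 3198 bp
Sorted largest to smallest: 5915, 3198, 1492, 586 bp.

5915, 3198, 1492, 586 bp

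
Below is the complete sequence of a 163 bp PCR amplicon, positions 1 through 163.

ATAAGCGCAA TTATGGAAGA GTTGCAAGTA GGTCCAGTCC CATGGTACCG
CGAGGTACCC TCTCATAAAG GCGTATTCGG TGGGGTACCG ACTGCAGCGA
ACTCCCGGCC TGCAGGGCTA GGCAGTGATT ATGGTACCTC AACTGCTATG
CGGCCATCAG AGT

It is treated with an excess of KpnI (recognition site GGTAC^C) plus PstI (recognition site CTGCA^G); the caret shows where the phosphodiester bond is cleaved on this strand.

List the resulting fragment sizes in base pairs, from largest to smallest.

KpnI sites (GGTACC) start at positions 44, 54, 84, 133.
KpnI cuts after base 5 of each site (before the last base), so after positions 48, 58, 88, 137.
PstI sites (CTGCAG) start at positions 92, 110.
PstI cuts after base 5 of each site (before the last base), so after positions 96, 114.
Combined cut positions: 48, 58, 88, 96, 114, 137.
Linear molecule, 6 cuts → 7 fragments:
  1–48 → 48 bp
  49–58 → 10 bp
  59–88 → 30 bp
  89–96 → 8 bp
  97–114 → 18 bp
  115–137 → 23 bp
  138–163 → 26 bp
Sorted largest to smallest: 48, 30, 26, 23, 18, 10, 8 bp.

48, 30, 26, 23, 18, 10, 8 bp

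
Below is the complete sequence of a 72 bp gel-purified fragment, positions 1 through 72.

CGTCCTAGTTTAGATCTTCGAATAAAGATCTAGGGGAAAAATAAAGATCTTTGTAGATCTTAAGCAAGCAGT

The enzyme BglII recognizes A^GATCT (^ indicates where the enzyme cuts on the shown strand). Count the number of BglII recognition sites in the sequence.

AGATCT occurs starting at positions 12, 26, 45, 55.
BglII cuts at 4 sites.

4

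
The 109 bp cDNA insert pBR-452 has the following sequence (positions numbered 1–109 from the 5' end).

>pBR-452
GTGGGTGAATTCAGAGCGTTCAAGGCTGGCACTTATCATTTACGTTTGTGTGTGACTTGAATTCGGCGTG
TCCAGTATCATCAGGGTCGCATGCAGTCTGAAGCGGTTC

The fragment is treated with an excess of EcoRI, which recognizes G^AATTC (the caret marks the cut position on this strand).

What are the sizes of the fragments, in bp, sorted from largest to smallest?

EcoRI sites (GAATTC) start at positions 7, 59.
EcoRI cuts after the first base of each site, so after positions 7, 59.
Linear molecule, 2 cuts → 3 fragments:
  1–7 → 7 bp
  8–59 → 52 bp
  60–109 → 50 bp
Sorted largest to smallest: 52, 50, 7 bp.

52, 50, 7 bp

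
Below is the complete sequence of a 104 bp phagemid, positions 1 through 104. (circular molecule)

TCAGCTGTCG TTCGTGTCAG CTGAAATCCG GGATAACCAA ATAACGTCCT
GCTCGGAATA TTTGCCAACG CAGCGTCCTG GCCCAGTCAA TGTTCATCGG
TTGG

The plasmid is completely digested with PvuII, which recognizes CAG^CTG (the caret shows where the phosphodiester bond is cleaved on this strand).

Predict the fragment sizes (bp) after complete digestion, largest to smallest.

PvuII sites (CAGCTG) start at positions 2, 18.
PvuII cuts after base 3 of each site, so after positions 4, 20.
Circular molecule, 2 cuts → 2 fragments:
  5–20 → 16 bp
  21–104 then 1–4 → 84 + 4 = 88 bp
Sorted largest to smallest: 88, 16 bp.

88, 16 bp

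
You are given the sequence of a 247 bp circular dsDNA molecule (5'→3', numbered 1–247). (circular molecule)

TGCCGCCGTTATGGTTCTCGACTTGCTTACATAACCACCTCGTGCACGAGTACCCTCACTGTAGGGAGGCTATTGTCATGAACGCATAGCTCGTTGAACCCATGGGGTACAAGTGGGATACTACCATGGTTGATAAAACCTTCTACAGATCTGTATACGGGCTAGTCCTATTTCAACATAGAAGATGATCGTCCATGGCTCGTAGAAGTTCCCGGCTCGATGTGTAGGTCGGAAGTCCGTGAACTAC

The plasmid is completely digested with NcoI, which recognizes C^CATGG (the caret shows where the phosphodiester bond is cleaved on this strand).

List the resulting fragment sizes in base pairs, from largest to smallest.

NcoI sites (CCATGG) start at positions 100, 124, 193.
NcoI cuts after the first base of each site, so after positions 100, 124, 193.
Circular molecule, 3 cuts → 3 fragments:
  101–124 → 24 bp
  125–193 → 69 bp
  194–247 then 1–100 → 54 + 100 = 154 bp
Sorted largest to smallest: 154, 69, 24 bp.

154, 69, 24 bp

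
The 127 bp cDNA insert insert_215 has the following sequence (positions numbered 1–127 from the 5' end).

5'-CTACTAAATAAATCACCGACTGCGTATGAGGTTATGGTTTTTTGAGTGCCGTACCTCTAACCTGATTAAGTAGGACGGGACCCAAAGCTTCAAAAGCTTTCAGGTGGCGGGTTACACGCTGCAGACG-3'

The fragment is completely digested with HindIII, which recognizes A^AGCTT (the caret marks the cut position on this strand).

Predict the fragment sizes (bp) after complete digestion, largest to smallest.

HindIII sites (AAGCTT) start at positions 85, 94.
HindIII cuts after the first base of each site, so after positions 85, 94.
Linear molecule, 2 cuts → 3 fragments:
  1–85 → 85 bp
  86–94 → 9 bp
  95–127 → 33 bp
Sorted largest to smallest: 85, 33, 9 bp.

85, 33, 9 bp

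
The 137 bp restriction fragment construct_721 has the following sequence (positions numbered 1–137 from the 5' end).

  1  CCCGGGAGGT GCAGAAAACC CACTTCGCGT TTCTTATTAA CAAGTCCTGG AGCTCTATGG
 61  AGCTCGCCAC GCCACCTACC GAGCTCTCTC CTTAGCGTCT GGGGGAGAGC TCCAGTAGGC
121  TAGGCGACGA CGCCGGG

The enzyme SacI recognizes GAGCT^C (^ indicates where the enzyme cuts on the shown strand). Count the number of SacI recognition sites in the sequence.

GAGCTC occurs starting at positions 50, 60, 81, 107.
SacI cuts at 4 sites.

4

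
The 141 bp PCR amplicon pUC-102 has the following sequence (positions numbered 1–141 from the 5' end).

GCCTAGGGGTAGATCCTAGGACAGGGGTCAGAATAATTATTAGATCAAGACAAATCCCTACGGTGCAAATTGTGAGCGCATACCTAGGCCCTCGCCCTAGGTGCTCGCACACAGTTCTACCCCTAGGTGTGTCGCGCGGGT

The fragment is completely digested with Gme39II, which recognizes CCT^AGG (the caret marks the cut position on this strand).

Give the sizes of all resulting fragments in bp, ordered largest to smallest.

68, 26, 17, 13, 13, 4 bp

Gme39II sites (CCTAGG) start at positions 2, 15, 83, 96, 122.
Gme39II cuts after base 3 of each site, so after positions 4, 17, 85, 98, 124.
Linear molecule, 5 cuts → 6 fragments:
  1–4 → 4 bp
  5–17 → 13 bp
  18–85 → 68 bp
  86–98 → 13 bp
  99–124 → 26 bp
  125–141 → 17 bp
Sorted largest to smallest: 68, 26, 17, 13, 13, 4 bp.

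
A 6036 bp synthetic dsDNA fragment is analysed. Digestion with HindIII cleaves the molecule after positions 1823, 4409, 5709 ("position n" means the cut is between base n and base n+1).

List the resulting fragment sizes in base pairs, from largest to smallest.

2586, 1823, 1300, 327 bp

Linear molecule, 3 cuts → 4 fragments:
  1823 − 0 = 1823 bp
  4409 − 1823 = 2586 bp
  5709 − 4409 = 1300 bp
  6036 − 5709 = 327 bp
Sorted largest to smallest: 2586, 1823, 1300, 327 bp.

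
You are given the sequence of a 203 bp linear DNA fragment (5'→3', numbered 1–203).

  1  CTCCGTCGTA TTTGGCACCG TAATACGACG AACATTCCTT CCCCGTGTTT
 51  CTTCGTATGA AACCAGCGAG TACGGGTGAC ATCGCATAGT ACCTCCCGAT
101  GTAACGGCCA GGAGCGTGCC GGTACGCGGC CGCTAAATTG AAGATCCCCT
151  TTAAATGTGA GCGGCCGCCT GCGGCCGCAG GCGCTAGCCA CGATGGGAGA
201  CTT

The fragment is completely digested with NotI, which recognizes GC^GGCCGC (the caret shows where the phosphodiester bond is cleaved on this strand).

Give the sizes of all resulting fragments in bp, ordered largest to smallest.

127, 35, 31, 10 bp

NotI sites (GCGGCCGC) start at positions 126, 161, 171.
NotI cuts after base 2 of each site, so after positions 127, 162, 172.
Linear molecule, 3 cuts → 4 fragments:
  1–127 → 127 bp
  128–162 → 35 bp
  163–172 → 10 bp
  173–203 → 31 bp
Sorted largest to smallest: 127, 35, 31, 10 bp.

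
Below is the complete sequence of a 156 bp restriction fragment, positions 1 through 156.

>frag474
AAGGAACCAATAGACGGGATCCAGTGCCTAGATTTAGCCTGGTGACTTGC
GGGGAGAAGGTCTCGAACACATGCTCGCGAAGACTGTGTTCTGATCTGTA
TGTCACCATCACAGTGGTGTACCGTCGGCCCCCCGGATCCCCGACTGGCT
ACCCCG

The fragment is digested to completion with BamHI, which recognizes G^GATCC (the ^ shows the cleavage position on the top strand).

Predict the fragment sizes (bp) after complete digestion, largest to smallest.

118, 21, 17 bp

BamHI sites (GGATCC) start at positions 17, 135.
BamHI cuts after the first base of each site, so after positions 17, 135.
Linear molecule, 2 cuts → 3 fragments:
  1–17 → 17 bp
  18–135 → 118 bp
  136–156 → 21 bp
Sorted largest to smallest: 118, 21, 17 bp.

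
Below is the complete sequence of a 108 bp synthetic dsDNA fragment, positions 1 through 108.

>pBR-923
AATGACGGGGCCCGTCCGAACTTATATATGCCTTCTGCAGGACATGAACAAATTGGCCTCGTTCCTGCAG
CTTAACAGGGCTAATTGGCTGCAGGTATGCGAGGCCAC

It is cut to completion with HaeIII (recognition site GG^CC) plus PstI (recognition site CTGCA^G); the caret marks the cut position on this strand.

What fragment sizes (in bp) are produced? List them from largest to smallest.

29, 24, 17, 13, 11, 10, 4 bp

HaeIII sites (GGCC) start at positions 9, 55, 103.
HaeIII cuts after base 2 of each site, so after positions 10, 56, 104.
PstI sites (CTGCAG) start at positions 35, 65, 89.
PstI cuts after base 5 of each site (before the last base), so after positions 39, 69, 93.
Combined cut positions: 10, 39, 56, 69, 93, 104.
Linear molecule, 6 cuts → 7 fragments:
  1–10 → 10 bp
  11–39 → 29 bp
  40–56 → 17 bp
  57–69 → 13 bp
  70–93 → 24 bp
  94–104 → 11 bp
  105–108 → 4 bp
Sorted largest to smallest: 29, 24, 17, 13, 11, 10, 4 bp.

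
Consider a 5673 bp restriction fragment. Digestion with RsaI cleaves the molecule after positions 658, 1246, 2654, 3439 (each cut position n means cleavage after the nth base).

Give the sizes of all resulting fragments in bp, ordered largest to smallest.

2234, 1408, 785, 658, 588 bp

Linear molecule, 4 cuts → 5 fragments:
  658 − 0 = 658 bp
  1246 − 658 = 588 bp
  2654 − 1246 = 1408 bp
  3439 − 2654 = 785 bp
  5673 − 3439 = 2234 bp
Sorted largest to smallest: 2234, 1408, 785, 658, 588 bp.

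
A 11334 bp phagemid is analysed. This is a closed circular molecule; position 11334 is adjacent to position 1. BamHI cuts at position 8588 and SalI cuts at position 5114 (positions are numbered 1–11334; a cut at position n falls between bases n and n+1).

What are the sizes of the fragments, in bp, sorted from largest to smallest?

Combined cut positions (sorted): 5114, 8588.
Circular molecule, 2 cuts → 2 fragments:
  8588 − 5114 = 3474 bp
  wrap: 11334 − 8588 + 5114 = 7860 bp
Sorted largest to smallest: 7860, 3474 bp.

7860, 3474 bp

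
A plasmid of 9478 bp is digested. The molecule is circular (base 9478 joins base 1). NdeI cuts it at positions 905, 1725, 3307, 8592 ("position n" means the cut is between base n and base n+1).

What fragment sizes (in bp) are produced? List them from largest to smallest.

Circular molecule, 4 cuts → 4 fragments:
  1725 − 905 = 820 bp
  3307 − 1725 = 1582 bp
  8592 − 3307 = 5285 bp
  wrap: 9478 − 8592 + 905 = 1791 bp
Sorted largest to smallest: 5285, 1791, 1582, 820 bp.

5285, 1791, 1582, 820 bp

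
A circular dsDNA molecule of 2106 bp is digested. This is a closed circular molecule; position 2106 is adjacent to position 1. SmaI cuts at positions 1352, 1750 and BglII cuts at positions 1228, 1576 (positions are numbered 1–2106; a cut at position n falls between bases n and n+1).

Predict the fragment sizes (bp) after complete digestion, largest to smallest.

Combined cut positions (sorted): 1228, 1352, 1576, 1750.
Circular molecule, 4 cuts → 4 fragments:
  1352 − 1228 = 124 bp
  1576 − 1352 = 224 bp
  1750 − 1576 = 174 bp
  wrap: 2106 − 1750 + 1228 = 1584 bp
Sorted largest to smallest: 1584, 224, 174, 124 bp.

1584, 224, 174, 124 bp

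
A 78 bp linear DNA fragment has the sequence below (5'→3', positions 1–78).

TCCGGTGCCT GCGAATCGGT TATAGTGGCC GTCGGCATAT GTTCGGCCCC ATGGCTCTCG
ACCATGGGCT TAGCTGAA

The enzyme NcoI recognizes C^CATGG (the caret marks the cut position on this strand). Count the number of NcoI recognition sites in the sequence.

CCATGG occurs starting at positions 49, 62.
NcoI cuts at 2 sites.

2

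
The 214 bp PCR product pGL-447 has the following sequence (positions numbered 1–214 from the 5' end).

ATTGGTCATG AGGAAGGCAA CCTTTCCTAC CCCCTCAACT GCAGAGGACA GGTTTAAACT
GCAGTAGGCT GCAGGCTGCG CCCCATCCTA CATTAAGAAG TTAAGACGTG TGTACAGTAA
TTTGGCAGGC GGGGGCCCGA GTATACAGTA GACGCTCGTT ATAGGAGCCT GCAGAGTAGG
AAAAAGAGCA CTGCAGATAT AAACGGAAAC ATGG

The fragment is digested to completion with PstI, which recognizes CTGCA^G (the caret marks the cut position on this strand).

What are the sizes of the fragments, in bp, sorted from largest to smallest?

PstI sites (CTGCAG) start at positions 39, 59, 69, 169, 191.
PstI cuts after base 5 of each site (before the last base), so after positions 43, 63, 73, 173, 195.
Linear molecule, 5 cuts → 6 fragments:
  1–43 → 43 bp
  44–63 → 20 bp
  64–73 → 10 bp
  74–173 → 100 bp
  174–195 → 22 bp
  196–214 → 19 bp
Sorted largest to smallest: 100, 43, 22, 20, 19, 10 bp.

100, 43, 22, 20, 19, 10 bp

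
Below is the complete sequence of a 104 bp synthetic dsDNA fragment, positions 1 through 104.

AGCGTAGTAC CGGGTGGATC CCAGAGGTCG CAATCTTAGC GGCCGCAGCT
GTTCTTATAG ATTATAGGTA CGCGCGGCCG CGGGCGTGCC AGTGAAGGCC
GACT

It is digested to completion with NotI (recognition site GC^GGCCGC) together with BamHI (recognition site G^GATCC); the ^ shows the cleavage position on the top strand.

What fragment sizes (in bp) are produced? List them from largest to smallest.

NotI sites (GCGGCCGC) start at positions 39, 74.
NotI cuts after base 2 of each site, so after positions 40, 75.
The BamHI site (GGATCC) starts at position 16.
BamHI cuts after the first base of each site, so after position 16.
Combined cut positions: 16, 40, 75.
Linear molecule, 3 cuts → 4 fragments:
  1–16 → 16 bp
  17–40 → 24 bp
  41–75 → 35 bp
  76–104 → 29 bp
Sorted largest to smallest: 35, 29, 24, 16 bp.

35, 29, 24, 16 bp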